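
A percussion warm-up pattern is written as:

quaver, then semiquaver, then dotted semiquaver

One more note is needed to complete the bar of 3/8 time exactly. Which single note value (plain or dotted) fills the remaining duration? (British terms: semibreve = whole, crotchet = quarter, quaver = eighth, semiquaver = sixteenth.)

The bar of 3/8 = 12 thirty-second notes.
Each duration in thirty-second notes: quaver = 4; semiquaver = 2; dotted semiquaver = 3.
Sum: 4 + 2 + 3 = 9.
Remaining: 12 − 9 = 3 thirty-second notes, which is a dotted sixteenth note.

dotted sixteenth note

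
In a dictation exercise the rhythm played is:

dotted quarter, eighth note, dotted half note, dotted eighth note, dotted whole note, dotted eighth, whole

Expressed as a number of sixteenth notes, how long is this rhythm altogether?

Each duration in sixteenth notes: dotted quarter = 6; eighth note = 2; dotted half note = 12; dotted eighth note = 3; dotted whole note = 24; dotted eighth = 3; whole = 16.
Sum: 6 + 2 + 12 + 3 + 24 + 3 + 16 = 66 sixteenth notes.

66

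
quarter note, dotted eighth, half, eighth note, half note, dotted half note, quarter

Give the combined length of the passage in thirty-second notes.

Express everything in thirty-second notes: quarter note = 8; dotted eighth = 6; half = 16; eighth note = 4; half note = 16; dotted half note = 24; quarter = 8.
Total: 8 + 6 + 16 + 4 + 16 + 24 + 8 = 82 thirty-second notes.

82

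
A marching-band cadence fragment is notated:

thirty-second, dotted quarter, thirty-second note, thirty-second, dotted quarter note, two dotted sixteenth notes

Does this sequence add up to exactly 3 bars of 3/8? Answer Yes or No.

One bar of 3/8 = 12 thirty-second notes, so 3 bars = 36.
Working in thirty-second notes: thirty-second = 1; dotted quarter = 12; thirty-second note = 1; thirty-second = 1; dotted quarter note = 12; dotted sixteenth note = 3; dotted sixteenth note = 3.
Altogether 1 + 12 + 1 + 1 + 12 + 3 + 3 = 33.
33 falls short of 36, so the answer is No.

No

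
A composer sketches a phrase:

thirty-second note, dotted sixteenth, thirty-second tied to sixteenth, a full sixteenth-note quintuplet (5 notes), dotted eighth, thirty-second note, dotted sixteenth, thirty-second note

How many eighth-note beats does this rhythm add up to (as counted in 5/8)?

6.5

One eighth-note beat = 4 thirty-second notes.
In thirty-second notes: thirty-second note = 1; dotted sixteenth = 3; thirty-second tied to sixteenth (thirty-second + sixteenth) = 3; a full sixteenth-note quintuplet (5 notes) (five quintuplet sixteenths span one quarter) = 8; dotted eighth = 6; thirty-second note = 1; dotted sixteenth = 3; thirty-second note = 1.
Adding: 1 + 3 + 3 + 8 + 6 + 1 + 3 + 1 = 26.
26 ÷ 4 = 6.5 beats.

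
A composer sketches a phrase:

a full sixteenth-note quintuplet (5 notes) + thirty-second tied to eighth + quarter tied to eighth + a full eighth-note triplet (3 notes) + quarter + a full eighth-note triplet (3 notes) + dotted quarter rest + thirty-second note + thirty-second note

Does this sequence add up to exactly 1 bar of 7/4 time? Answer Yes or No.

No

One bar of 7/4 = 56 thirty-second notes.
Convert each value to thirty-second notes: a full sixteenth-note quintuplet (5 notes) (five quintuplet sixteenths span one quarter) = 8; thirty-second tied to eighth (thirty-second + eighth) = 5; quarter tied to eighth (quarter + eighth) = 12; a full eighth-note triplet (3 notes) (three triplet eighths span one quarter) = 8; quarter = 8; a full eighth-note triplet (3 notes) (three triplet eighths span one quarter) = 8; dotted quarter rest = 12; thirty-second note = 1; thirty-second note = 1.
Altogether 8 + 5 + 12 + 8 + 8 + 8 + 12 + 1 + 1 = 63.
63 exceeds 56, so the answer is No.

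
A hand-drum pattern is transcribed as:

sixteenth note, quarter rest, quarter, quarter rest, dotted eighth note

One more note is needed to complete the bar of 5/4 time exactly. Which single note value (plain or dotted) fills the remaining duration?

quarter note

The bar of 5/4 = 20 sixteenth notes.
Working in sixteenth notes: sixteenth note = 1; quarter rest = 4; quarter = 4; quarter rest = 4; dotted eighth note = 3.
Altogether 1 + 4 + 4 + 4 + 3 = 16.
Remaining: 20 − 16 = 4 sixteenth notes, which is a quarter note.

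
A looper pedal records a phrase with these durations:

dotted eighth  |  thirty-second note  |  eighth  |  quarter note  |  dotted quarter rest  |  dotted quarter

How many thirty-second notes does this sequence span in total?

43

Express everything in thirty-second notes: dotted eighth = 6; thirty-second note = 1; eighth = 4; quarter note = 8; dotted quarter rest = 12; dotted quarter = 12.
Altogether 6 + 1 + 4 + 8 + 12 + 12 = 43 thirty-second notes.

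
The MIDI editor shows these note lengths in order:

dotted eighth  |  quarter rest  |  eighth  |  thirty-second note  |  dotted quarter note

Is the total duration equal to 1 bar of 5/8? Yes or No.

One bar of 5/8 = 20 thirty-second notes.
Convert each value to thirty-second notes: dotted eighth = 6; quarter rest = 8; eighth = 4; thirty-second note = 1; dotted quarter note = 12.
Sum: 6 + 8 + 4 + 1 + 12 = 31.
31 exceeds 20, so the answer is No.

No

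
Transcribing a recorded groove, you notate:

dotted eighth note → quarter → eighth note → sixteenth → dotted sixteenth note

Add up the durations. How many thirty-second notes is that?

Express everything in thirty-second notes: dotted eighth note = 6; quarter = 8; eighth note = 4; sixteenth = 2; dotted sixteenth note = 3.
Total: 6 + 8 + 4 + 2 + 3 = 23 thirty-second notes.

23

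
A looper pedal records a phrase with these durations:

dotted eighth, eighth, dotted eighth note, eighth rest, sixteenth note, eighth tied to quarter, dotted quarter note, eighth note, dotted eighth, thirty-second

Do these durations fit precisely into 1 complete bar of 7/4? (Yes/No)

No

One bar of 7/4 = 56 thirty-second notes.
In thirty-second notes: dotted eighth = 6; eighth = 4; dotted eighth note = 6; eighth rest = 4; sixteenth note = 2; eighth tied to quarter (eighth + quarter) = 12; dotted quarter note = 12; eighth note = 4; dotted eighth = 6; thirty-second = 1.
Total: 6 + 4 + 6 + 4 + 2 + 12 + 12 + 4 + 6 + 1 = 57.
57 exceeds 56, so the answer is No.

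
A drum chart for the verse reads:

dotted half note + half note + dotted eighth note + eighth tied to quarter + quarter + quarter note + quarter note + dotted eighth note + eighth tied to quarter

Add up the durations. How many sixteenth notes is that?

50

Express everything in sixteenth notes: dotted half note = 12; half note = 8; dotted eighth note = 3; eighth tied to quarter (eighth + quarter) = 6; quarter = 4; quarter note = 4; quarter note = 4; dotted eighth note = 3; eighth tied to quarter (eighth + quarter) = 6.
Altogether 12 + 8 + 3 + 6 + 4 + 4 + 4 + 3 + 6 = 50 sixteenth notes.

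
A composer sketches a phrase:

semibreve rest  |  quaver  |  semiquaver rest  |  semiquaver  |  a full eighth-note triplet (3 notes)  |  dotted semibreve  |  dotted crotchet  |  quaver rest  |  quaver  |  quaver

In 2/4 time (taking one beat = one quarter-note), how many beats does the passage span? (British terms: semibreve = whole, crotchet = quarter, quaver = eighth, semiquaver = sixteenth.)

15

One quarter-note beat = 4 sixteenth notes.
Each duration in sixteenth notes: semibreve rest = 16; quaver = 2; semiquaver rest = 1; semiquaver = 1; a full eighth-note triplet (3 notes) (three triplet eighths span one quarter) = 4; dotted semibreve = 24; dotted crotchet = 6; quaver rest = 2; quaver = 2; quaver = 2.
Total: 16 + 2 + 1 + 1 + 4 + 24 + 6 + 2 + 2 + 2 = 60.
60 ÷ 4 = 15 beats.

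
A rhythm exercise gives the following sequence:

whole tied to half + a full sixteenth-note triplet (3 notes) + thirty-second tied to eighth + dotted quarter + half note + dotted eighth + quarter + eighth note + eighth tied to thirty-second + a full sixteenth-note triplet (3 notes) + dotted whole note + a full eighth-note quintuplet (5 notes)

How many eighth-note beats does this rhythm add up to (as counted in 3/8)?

One eighth-note beat = 4 thirty-second notes.
In thirty-second notes: whole tied to half (whole + half) = 48; a full sixteenth-note triplet (3 notes) (three triplet sixteenths span one eighth) = 4; thirty-second tied to eighth (thirty-second + eighth) = 5; dotted quarter = 12; half note = 16; dotted eighth = 6; quarter = 8; eighth note = 4; eighth tied to thirty-second (eighth + thirty-second) = 5; a full sixteenth-note triplet (3 notes) (three triplet sixteenths span one eighth) = 4; dotted whole note = 48; a full eighth-note quintuplet (5 notes) (five quintuplet eighths span one half) = 16.
Altogether 48 + 4 + 5 + 12 + 16 + 6 + 8 + 4 + 5 + 4 + 48 + 16 = 176.
176 ÷ 4 = 44 beats.

44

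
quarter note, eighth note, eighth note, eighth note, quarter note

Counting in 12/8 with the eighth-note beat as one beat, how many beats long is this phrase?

7

One eighth-note beat = 2 sixteenth notes.
Convert each value to sixteenth notes: quarter note = 4; eighth note = 2; eighth note = 2; eighth note = 2; quarter note = 4.
Adding: 4 + 2 + 2 + 2 + 4 = 14.
14 ÷ 2 = 7 beats.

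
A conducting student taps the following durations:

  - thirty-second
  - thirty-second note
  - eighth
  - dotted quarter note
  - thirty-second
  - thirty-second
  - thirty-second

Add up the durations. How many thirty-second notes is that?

21

Each duration in thirty-second notes: thirty-second = 1; thirty-second note = 1; eighth = 4; dotted quarter note = 12; thirty-second = 1; thirty-second = 1; thirty-second = 1.
Altogether 1 + 1 + 4 + 12 + 1 + 1 + 1 = 21 thirty-second notes.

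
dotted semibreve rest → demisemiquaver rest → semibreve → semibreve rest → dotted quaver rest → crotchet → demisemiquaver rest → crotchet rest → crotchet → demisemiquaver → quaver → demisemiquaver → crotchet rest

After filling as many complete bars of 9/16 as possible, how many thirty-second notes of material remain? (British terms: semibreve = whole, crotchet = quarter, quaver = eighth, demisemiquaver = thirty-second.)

One bar of 9/16 = 18 thirty-second notes.
Each duration in thirty-second notes: dotted semibreve rest = 48; demisemiquaver rest = 1; semibreve = 32; semibreve rest = 32; dotted quaver rest = 6; crotchet = 8; demisemiquaver rest = 1; crotchet rest = 8; crotchet = 8; demisemiquaver = 1; quaver = 4; demisemiquaver = 1; crotchet rest = 8.
Sum: 48 + 1 + 32 + 32 + 6 + 8 + 1 + 8 + 8 + 1 + 4 + 1 + 8 = 158.
158 ÷ 18 = 8 complete bars with 14 thirty-second notes remaining.

14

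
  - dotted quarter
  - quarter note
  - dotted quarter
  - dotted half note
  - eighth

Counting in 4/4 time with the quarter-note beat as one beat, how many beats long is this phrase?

One quarter-note beat = 2 eighth notes.
Convert each value to eighth notes: dotted quarter = 3; quarter note = 2; dotted quarter = 3; dotted half note = 6; eighth = 1.
Altogether 3 + 2 + 3 + 6 + 1 = 15.
15 ÷ 2 = 7.5 beats.

7.5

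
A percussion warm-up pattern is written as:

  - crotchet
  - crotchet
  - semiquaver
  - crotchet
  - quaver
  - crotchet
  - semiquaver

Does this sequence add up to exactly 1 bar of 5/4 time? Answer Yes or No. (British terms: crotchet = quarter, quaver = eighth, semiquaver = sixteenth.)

One bar of 5/4 = 20 sixteenth notes.
Working in sixteenth notes: crotchet = 4; crotchet = 4; semiquaver = 1; crotchet = 4; quaver = 2; crotchet = 4; semiquaver = 1.
Total: 4 + 4 + 1 + 4 + 2 + 4 + 1 = 20.
20 equals 20, so the answer is Yes.

Yes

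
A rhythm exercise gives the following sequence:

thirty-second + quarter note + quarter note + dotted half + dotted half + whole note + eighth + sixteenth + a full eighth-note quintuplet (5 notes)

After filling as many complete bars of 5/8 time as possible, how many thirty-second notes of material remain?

19

One bar of 5/8 = 20 thirty-second notes.
Convert each value to thirty-second notes: thirty-second = 1; quarter note = 8; quarter note = 8; dotted half = 24; dotted half = 24; whole note = 32; eighth = 4; sixteenth = 2; a full eighth-note quintuplet (5 notes) (five quintuplet eighths span one half) = 16.
Adding: 1 + 8 + 8 + 24 + 24 + 32 + 4 + 2 + 16 = 119.
119 ÷ 20 = 5 complete bars with 19 thirty-second notes remaining.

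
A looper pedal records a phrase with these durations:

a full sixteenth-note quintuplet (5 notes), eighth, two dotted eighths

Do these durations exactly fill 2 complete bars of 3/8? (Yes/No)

Yes

One bar of 3/8 = 6 sixteenth notes, so 2 bars = 12.
Express everything in sixteenth notes: a full sixteenth-note quintuplet (5 notes) (five quintuplet sixteenths span one quarter) = 4; eighth = 2; dotted eighth = 3; dotted eighth = 3.
Altogether 4 + 2 + 3 + 3 = 12.
12 equals 12, so the answer is Yes.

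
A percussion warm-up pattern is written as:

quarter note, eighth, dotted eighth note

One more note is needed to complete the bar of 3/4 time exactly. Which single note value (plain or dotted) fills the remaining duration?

dotted eighth note

The bar of 3/4 = 12 sixteenth notes.
Each duration in sixteenth notes: quarter note = 4; eighth = 2; dotted eighth note = 3.
Total: 4 + 2 + 3 = 9.
Remaining: 12 − 9 = 3 sixteenth notes, which is a dotted eighth note.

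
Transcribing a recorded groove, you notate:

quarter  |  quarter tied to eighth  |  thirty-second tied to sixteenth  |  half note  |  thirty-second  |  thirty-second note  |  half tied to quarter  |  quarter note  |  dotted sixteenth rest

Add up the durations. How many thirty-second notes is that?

76

Working in thirty-second notes: quarter = 8; quarter tied to eighth (quarter + eighth) = 12; thirty-second tied to sixteenth (thirty-second + sixteenth) = 3; half note = 16; thirty-second = 1; thirty-second note = 1; half tied to quarter (half + quarter) = 24; quarter note = 8; dotted sixteenth rest = 3.
Adding: 8 + 12 + 3 + 16 + 1 + 1 + 24 + 8 + 3 = 76 thirty-second notes.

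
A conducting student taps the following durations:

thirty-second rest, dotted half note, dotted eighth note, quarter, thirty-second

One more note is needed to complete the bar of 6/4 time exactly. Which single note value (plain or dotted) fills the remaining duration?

quarter note

The bar of 6/4 = 48 thirty-second notes.
Each duration in thirty-second notes: thirty-second rest = 1; dotted half note = 24; dotted eighth note = 6; quarter = 8; thirty-second = 1.
Adding: 1 + 24 + 6 + 8 + 1 = 40.
Remaining: 48 − 40 = 8 thirty-second notes, which is a quarter note.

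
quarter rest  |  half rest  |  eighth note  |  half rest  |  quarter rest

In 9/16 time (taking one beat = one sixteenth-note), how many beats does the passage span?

26

One sixteenth-note beat = 2 thirty-second notes.
Express everything in thirty-second notes: quarter rest = 8; half rest = 16; eighth note = 4; half rest = 16; quarter rest = 8.
Altogether 8 + 16 + 4 + 16 + 8 = 52.
52 ÷ 2 = 26 beats.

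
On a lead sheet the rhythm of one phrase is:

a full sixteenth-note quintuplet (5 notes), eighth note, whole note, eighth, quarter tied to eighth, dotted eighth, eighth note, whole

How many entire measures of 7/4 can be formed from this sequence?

1

One bar of 7/4 = 28 sixteenth notes.
Express everything in sixteenth notes: a full sixteenth-note quintuplet (5 notes) (five quintuplet sixteenths span one quarter) = 4; eighth note = 2; whole note = 16; eighth = 2; quarter tied to eighth (quarter + eighth) = 6; dotted eighth = 3; eighth note = 2; whole = 16.
Altogether 4 + 2 + 16 + 2 + 6 + 3 + 2 + 16 = 51.
51 ÷ 28 = 1 complete bar with 23 left over.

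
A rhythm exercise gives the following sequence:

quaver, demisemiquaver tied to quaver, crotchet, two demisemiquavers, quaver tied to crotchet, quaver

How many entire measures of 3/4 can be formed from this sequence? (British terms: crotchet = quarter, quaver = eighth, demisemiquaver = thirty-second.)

1

One bar of 3/4 = 24 thirty-second notes.
In thirty-second notes: quaver = 4; demisemiquaver tied to quaver (demisemiquaver + quaver) = 5; crotchet = 8; demisemiquaver = 1; demisemiquaver = 1; quaver tied to crotchet (quaver + crotchet) = 12; quaver = 4.
Adding: 4 + 5 + 8 + 1 + 1 + 12 + 4 = 35.
35 ÷ 24 = 1 complete bar with 11 left over.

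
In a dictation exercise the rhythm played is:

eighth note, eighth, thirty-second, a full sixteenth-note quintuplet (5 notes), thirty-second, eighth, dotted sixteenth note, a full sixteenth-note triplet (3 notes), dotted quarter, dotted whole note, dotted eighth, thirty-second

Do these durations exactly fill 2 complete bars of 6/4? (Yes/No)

One bar of 6/4 = 48 thirty-second notes, so 2 bars = 96.
Express everything in thirty-second notes: eighth note = 4; eighth = 4; thirty-second = 1; a full sixteenth-note quintuplet (5 notes) (five quintuplet sixteenths span one quarter) = 8; thirty-second = 1; eighth = 4; dotted sixteenth note = 3; a full sixteenth-note triplet (3 notes) (three triplet sixteenths span one eighth) = 4; dotted quarter = 12; dotted whole note = 48; dotted eighth = 6; thirty-second = 1.
Total: 4 + 4 + 1 + 8 + 1 + 4 + 3 + 4 + 12 + 48 + 6 + 1 = 96.
96 equals 96, so the answer is Yes.

Yes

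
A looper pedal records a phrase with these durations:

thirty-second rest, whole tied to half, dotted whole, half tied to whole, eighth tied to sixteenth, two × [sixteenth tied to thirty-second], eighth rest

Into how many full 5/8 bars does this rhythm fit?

8

One bar of 5/8 = 20 thirty-second notes.
Express everything in thirty-second notes: thirty-second rest = 1; whole tied to half (whole + half) = 48; dotted whole = 48; half tied to whole (half + whole) = 48; eighth tied to sixteenth (eighth + sixteenth) = 6; sixteenth tied to thirty-second (sixteenth + thirty-second) = 3; sixteenth tied to thirty-second (sixteenth + thirty-second) = 3; eighth rest = 4.
Sum: 1 + 48 + 48 + 48 + 6 + 3 + 3 + 4 = 161.
161 ÷ 20 = 8 complete bars with 1 left over.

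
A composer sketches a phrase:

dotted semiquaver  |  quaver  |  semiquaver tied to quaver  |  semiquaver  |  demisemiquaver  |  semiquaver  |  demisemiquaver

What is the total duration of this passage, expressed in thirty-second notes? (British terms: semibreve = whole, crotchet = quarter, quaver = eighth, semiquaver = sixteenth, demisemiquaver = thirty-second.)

Express everything in thirty-second notes: dotted semiquaver = 3; quaver = 4; semiquaver tied to quaver (semiquaver + quaver) = 6; semiquaver = 2; demisemiquaver = 1; semiquaver = 2; demisemiquaver = 1.
Adding: 3 + 4 + 6 + 2 + 1 + 2 + 1 = 19 thirty-second notes.

19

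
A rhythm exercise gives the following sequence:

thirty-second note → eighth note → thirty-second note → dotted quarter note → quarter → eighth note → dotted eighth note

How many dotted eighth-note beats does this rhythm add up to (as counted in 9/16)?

6

One dotted eighth-note beat = 6 thirty-second notes.
In thirty-second notes: thirty-second note = 1; eighth note = 4; thirty-second note = 1; dotted quarter note = 12; quarter = 8; eighth note = 4; dotted eighth note = 6.
Altogether 1 + 4 + 1 + 12 + 8 + 4 + 6 = 36.
36 ÷ 6 = 6 beats.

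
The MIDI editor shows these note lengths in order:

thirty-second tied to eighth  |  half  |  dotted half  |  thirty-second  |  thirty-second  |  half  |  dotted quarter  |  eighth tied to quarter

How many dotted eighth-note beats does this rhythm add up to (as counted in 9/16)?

14.5

One dotted eighth-note beat = 6 thirty-second notes.
Working in thirty-second notes: thirty-second tied to eighth (thirty-second + eighth) = 5; half = 16; dotted half = 24; thirty-second = 1; thirty-second = 1; half = 16; dotted quarter = 12; eighth tied to quarter (eighth + quarter) = 12.
Sum: 5 + 16 + 24 + 1 + 1 + 16 + 12 + 12 = 87.
87 ÷ 6 = 14.5 beats.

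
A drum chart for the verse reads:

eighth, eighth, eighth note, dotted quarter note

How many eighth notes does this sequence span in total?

Convert each value to eighth notes: eighth = 1; eighth = 1; eighth note = 1; dotted quarter note = 3.
Altogether 1 + 1 + 1 + 3 = 6 eighth notes.

6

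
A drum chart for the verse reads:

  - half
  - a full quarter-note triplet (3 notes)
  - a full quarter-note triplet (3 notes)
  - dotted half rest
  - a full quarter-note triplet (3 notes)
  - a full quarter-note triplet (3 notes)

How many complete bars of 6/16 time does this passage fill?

One bar of 6/16 = 3 eighth notes.
Each duration in eighth notes: half = 4; a full quarter-note triplet (3 notes) (three triplet quarters span one half) = 4; a full quarter-note triplet (3 notes) (three triplet quarters span one half) = 4; dotted half rest = 6; a full quarter-note triplet (3 notes) (three triplet quarters span one half) = 4; a full quarter-note triplet (3 notes) (three triplet quarters span one half) = 4.
Altogether 4 + 4 + 4 + 6 + 4 + 4 = 26.
26 ÷ 3 = 8 complete bars with 2 left over.

8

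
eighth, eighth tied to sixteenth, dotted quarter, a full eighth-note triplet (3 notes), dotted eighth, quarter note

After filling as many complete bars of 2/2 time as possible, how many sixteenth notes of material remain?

6

One bar of 2/2 = 16 sixteenth notes.
Convert each value to sixteenth notes: eighth = 2; eighth tied to sixteenth (eighth + sixteenth) = 3; dotted quarter = 6; a full eighth-note triplet (3 notes) (three triplet eighths span one quarter) = 4; dotted eighth = 3; quarter note = 4.
Sum: 2 + 3 + 6 + 4 + 3 + 4 = 22.
22 ÷ 16 = 1 complete bar with 6 sixteenth notes remaining.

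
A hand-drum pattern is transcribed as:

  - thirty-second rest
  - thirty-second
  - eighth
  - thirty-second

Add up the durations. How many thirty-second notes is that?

Working in thirty-second notes: thirty-second rest = 1; thirty-second = 1; eighth = 4; thirty-second = 1.
Sum: 1 + 1 + 4 + 1 = 7 thirty-second notes.

7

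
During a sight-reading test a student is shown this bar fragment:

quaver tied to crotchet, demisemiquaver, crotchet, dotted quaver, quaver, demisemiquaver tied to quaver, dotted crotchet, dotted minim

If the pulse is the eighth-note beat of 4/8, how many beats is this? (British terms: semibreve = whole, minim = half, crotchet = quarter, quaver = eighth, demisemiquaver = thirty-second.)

18

One eighth-note beat = 4 thirty-second notes.
Express everything in thirty-second notes: quaver tied to crotchet (quaver + crotchet) = 12; demisemiquaver = 1; crotchet = 8; dotted quaver = 6; quaver = 4; demisemiquaver tied to quaver (demisemiquaver + quaver) = 5; dotted crotchet = 12; dotted minim = 24.
Altogether 12 + 1 + 8 + 6 + 4 + 5 + 12 + 24 = 72.
72 ÷ 4 = 18 beats.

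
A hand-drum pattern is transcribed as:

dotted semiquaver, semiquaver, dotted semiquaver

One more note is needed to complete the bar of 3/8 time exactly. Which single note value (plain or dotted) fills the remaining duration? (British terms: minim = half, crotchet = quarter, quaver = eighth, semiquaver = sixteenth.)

eighth note

The bar of 3/8 = 12 thirty-second notes.
Each duration in thirty-second notes: dotted semiquaver = 3; semiquaver = 2; dotted semiquaver = 3.
Sum: 3 + 2 + 3 = 8.
Remaining: 12 − 8 = 4 thirty-second notes, which is a eighth note.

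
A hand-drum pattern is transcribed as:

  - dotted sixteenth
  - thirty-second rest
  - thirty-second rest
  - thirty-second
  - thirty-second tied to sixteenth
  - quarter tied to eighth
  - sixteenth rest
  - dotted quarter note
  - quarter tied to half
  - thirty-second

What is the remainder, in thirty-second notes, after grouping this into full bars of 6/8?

12

One bar of 6/8 = 24 thirty-second notes.
Each duration in thirty-second notes: dotted sixteenth = 3; thirty-second rest = 1; thirty-second rest = 1; thirty-second = 1; thirty-second tied to sixteenth (thirty-second + sixteenth) = 3; quarter tied to eighth (quarter + eighth) = 12; sixteenth rest = 2; dotted quarter note = 12; quarter tied to half (quarter + half) = 24; thirty-second = 1.
Sum: 3 + 1 + 1 + 1 + 3 + 12 + 2 + 12 + 24 + 1 = 60.
60 ÷ 24 = 2 complete bars with 12 thirty-second notes remaining.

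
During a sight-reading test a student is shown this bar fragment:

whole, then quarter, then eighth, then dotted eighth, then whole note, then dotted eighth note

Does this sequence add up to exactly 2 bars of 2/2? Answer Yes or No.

One bar of 2/2 = 16 sixteenth notes, so 2 bars = 32.
In sixteenth notes: whole = 16; quarter = 4; eighth = 2; dotted eighth = 3; whole note = 16; dotted eighth note = 3.
Altogether 16 + 4 + 2 + 3 + 16 + 3 = 44.
44 exceeds 32, so the answer is No.

No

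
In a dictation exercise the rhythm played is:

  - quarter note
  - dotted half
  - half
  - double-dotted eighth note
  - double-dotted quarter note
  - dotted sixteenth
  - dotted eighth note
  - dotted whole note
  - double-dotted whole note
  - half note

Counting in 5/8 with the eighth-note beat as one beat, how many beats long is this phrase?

One eighth-note beat = 4 thirty-second notes.
Working in thirty-second notes: quarter note = 8; dotted half = 24; half = 16; double-dotted eighth note = 7; double-dotted quarter note = 14; dotted sixteenth = 3; dotted eighth note = 6; dotted whole note = 48; double-dotted whole note = 56; half note = 16.
Altogether 8 + 24 + 16 + 7 + 14 + 3 + 6 + 48 + 56 + 16 = 198.
198 ÷ 4 = 49.5 beats.

49.5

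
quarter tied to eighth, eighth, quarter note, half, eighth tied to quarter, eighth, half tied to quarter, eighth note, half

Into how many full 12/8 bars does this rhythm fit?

2

One bar of 12/8 = 12 eighth notes.
Express everything in eighth notes: quarter tied to eighth (quarter + eighth) = 3; eighth = 1; quarter note = 2; half = 4; eighth tied to quarter (eighth + quarter) = 3; eighth = 1; half tied to quarter (half + quarter) = 6; eighth note = 1; half = 4.
Altogether 3 + 1 + 2 + 4 + 3 + 1 + 6 + 1 + 4 = 25.
25 ÷ 12 = 2 complete bars with 1 left over.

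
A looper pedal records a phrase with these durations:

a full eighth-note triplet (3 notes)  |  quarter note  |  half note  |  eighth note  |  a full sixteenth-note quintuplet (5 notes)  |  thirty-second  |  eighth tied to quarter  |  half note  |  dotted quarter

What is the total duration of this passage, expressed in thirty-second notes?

85

Convert each value to thirty-second notes: a full eighth-note triplet (3 notes) (three triplet eighths span one quarter) = 8; quarter note = 8; half note = 16; eighth note = 4; a full sixteenth-note quintuplet (5 notes) (five quintuplet sixteenths span one quarter) = 8; thirty-second = 1; eighth tied to quarter (eighth + quarter) = 12; half note = 16; dotted quarter = 12.
Altogether 8 + 8 + 16 + 4 + 8 + 1 + 12 + 16 + 12 = 85 thirty-second notes.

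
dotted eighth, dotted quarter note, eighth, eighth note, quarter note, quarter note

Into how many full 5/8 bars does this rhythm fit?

2

One bar of 5/8 = 10 sixteenth notes.
In sixteenth notes: dotted eighth = 3; dotted quarter note = 6; eighth = 2; eighth note = 2; quarter note = 4; quarter note = 4.
Adding: 3 + 6 + 2 + 2 + 4 + 4 = 21.
21 ÷ 10 = 2 complete bars with 1 left over.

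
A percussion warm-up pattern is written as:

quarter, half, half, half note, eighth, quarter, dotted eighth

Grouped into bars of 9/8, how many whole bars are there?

One bar of 9/8 = 18 sixteenth notes.
Express everything in sixteenth notes: quarter = 4; half = 8; half = 8; half note = 8; eighth = 2; quarter = 4; dotted eighth = 3.
Adding: 4 + 8 + 8 + 8 + 2 + 4 + 3 = 37.
37 ÷ 18 = 2 complete bars with 1 left over.

2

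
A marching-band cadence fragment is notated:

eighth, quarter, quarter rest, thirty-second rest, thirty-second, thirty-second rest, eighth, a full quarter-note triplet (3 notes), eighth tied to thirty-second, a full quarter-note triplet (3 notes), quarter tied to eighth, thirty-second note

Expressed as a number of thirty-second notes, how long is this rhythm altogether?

77

Each duration in thirty-second notes: eighth = 4; quarter = 8; quarter rest = 8; thirty-second rest = 1; thirty-second = 1; thirty-second rest = 1; eighth = 4; a full quarter-note triplet (3 notes) (three triplet quarters span one half) = 16; eighth tied to thirty-second (eighth + thirty-second) = 5; a full quarter-note triplet (3 notes) (three triplet quarters span one half) = 16; quarter tied to eighth (quarter + eighth) = 12; thirty-second note = 1.
Total: 4 + 8 + 8 + 1 + 1 + 1 + 4 + 16 + 5 + 16 + 12 + 1 = 77 thirty-second notes.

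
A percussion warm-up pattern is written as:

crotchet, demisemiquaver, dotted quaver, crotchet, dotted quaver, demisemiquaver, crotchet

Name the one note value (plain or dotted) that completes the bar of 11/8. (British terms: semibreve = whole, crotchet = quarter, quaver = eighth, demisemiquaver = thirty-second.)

dotted eighth note

The bar of 11/8 = 44 thirty-second notes.
In thirty-second notes: crotchet = 8; demisemiquaver = 1; dotted quaver = 6; crotchet = 8; dotted quaver = 6; demisemiquaver = 1; crotchet = 8.
Sum: 8 + 1 + 6 + 8 + 6 + 1 + 8 = 38.
Remaining: 44 − 38 = 6 thirty-second notes, which is a dotted eighth note.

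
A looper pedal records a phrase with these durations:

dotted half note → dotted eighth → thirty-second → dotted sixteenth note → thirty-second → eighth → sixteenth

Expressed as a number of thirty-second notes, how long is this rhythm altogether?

In thirty-second notes: dotted half note = 24; dotted eighth = 6; thirty-second = 1; dotted sixteenth note = 3; thirty-second = 1; eighth = 4; sixteenth = 2.
Total: 24 + 6 + 1 + 3 + 1 + 4 + 2 = 41 thirty-second notes.

41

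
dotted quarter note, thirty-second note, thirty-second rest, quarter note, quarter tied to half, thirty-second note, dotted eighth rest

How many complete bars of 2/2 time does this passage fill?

1

One bar of 2/2 = 32 thirty-second notes.
Working in thirty-second notes: dotted quarter note = 12; thirty-second note = 1; thirty-second rest = 1; quarter note = 8; quarter tied to half (quarter + half) = 24; thirty-second note = 1; dotted eighth rest = 6.
Total: 12 + 1 + 1 + 8 + 24 + 1 + 6 = 53.
53 ÷ 32 = 1 complete bar with 21 left over.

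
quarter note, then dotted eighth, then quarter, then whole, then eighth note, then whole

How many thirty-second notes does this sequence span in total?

90

Convert each value to thirty-second notes: quarter note = 8; dotted eighth = 6; quarter = 8; whole = 32; eighth note = 4; whole = 32.
Adding: 8 + 6 + 8 + 32 + 4 + 32 = 90 thirty-second notes.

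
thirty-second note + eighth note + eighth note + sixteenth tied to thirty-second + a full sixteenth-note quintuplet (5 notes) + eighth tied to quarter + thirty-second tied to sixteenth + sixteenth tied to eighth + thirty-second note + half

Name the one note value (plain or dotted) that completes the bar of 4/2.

dotted eighth note

The bar of 4/2 = 64 thirty-second notes.
Convert each value to thirty-second notes: thirty-second note = 1; eighth note = 4; eighth note = 4; sixteenth tied to thirty-second (sixteenth + thirty-second) = 3; a full sixteenth-note quintuplet (5 notes) (five quintuplet sixteenths span one quarter) = 8; eighth tied to quarter (eighth + quarter) = 12; thirty-second tied to sixteenth (thirty-second + sixteenth) = 3; sixteenth tied to eighth (sixteenth + eighth) = 6; thirty-second note = 1; half = 16.
Sum: 1 + 4 + 4 + 3 + 8 + 12 + 3 + 6 + 1 + 16 = 58.
Remaining: 64 − 58 = 6 thirty-second notes, which is a dotted eighth note.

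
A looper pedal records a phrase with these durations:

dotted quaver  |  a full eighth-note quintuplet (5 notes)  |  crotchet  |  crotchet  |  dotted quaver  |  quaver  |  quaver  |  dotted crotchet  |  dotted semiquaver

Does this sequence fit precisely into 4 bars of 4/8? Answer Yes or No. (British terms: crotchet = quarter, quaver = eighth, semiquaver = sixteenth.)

No

One bar of 4/8 = 16 thirty-second notes, so 4 bars = 64.
Each duration in thirty-second notes: dotted quaver = 6; a full eighth-note quintuplet (5 notes) (five quintuplet eighths span one half) = 16; crotchet = 8; crotchet = 8; dotted quaver = 6; quaver = 4; quaver = 4; dotted crotchet = 12; dotted semiquaver = 3.
Sum: 6 + 16 + 8 + 8 + 6 + 4 + 4 + 12 + 3 = 67.
67 exceeds 64, so the answer is No.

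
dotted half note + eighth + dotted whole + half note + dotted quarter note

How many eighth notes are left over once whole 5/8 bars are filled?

1

One bar of 5/8 = 5 eighth notes.
Convert each value to eighth notes: dotted half note = 6; eighth = 1; dotted whole = 12; half note = 4; dotted quarter note = 3.
Total: 6 + 1 + 12 + 4 + 3 = 26.
26 ÷ 5 = 5 complete bars with 1 eighth note remaining.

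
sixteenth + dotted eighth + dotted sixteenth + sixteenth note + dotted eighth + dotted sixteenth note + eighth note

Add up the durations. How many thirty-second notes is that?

26

In thirty-second notes: sixteenth = 2; dotted eighth = 6; dotted sixteenth = 3; sixteenth note = 2; dotted eighth = 6; dotted sixteenth note = 3; eighth note = 4.
Adding: 2 + 6 + 3 + 2 + 6 + 3 + 4 = 26 thirty-second notes.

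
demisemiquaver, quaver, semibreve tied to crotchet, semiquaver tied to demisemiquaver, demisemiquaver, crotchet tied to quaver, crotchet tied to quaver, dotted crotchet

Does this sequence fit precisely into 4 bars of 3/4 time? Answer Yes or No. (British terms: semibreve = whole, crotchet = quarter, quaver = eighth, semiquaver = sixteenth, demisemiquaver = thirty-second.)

No

One bar of 3/4 = 24 thirty-second notes, so 4 bars = 96.
Express everything in thirty-second notes: demisemiquaver = 1; quaver = 4; semibreve tied to crotchet (semibreve + crotchet) = 40; semiquaver tied to demisemiquaver (semiquaver + demisemiquaver) = 3; demisemiquaver = 1; crotchet tied to quaver (crotchet + quaver) = 12; crotchet tied to quaver (crotchet + quaver) = 12; dotted crotchet = 12.
Sum: 1 + 4 + 40 + 3 + 1 + 12 + 12 + 12 = 85.
85 falls short of 96, so the answer is No.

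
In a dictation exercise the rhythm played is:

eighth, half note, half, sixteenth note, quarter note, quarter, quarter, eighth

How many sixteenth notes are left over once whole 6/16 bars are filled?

3

One bar of 6/16 = 6 sixteenth notes.
Express everything in sixteenth notes: eighth = 2; half note = 8; half = 8; sixteenth note = 1; quarter note = 4; quarter = 4; quarter = 4; eighth = 2.
Adding: 2 + 8 + 8 + 1 + 4 + 4 + 4 + 2 = 33.
33 ÷ 6 = 5 complete bars with 3 sixteenth notes remaining.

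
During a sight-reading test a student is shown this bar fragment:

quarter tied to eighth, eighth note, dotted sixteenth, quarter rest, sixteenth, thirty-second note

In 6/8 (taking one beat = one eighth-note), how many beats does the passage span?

One eighth-note beat = 4 thirty-second notes.
Each duration in thirty-second notes: quarter tied to eighth (quarter + eighth) = 12; eighth note = 4; dotted sixteenth = 3; quarter rest = 8; sixteenth = 2; thirty-second note = 1.
Total: 12 + 4 + 3 + 8 + 2 + 1 = 30.
30 ÷ 4 = 7.5 beats.

7.5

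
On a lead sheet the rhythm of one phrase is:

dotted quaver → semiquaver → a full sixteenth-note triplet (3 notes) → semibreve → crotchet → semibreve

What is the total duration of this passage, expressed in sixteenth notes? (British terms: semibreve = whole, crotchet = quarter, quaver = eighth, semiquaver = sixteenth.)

42

Each duration in sixteenth notes: dotted quaver = 3; semiquaver = 1; a full sixteenth-note triplet (3 notes) (three triplet sixteenths span one eighth) = 2; semibreve = 16; crotchet = 4; semibreve = 16.
Sum: 3 + 1 + 2 + 16 + 4 + 16 = 42 sixteenth notes.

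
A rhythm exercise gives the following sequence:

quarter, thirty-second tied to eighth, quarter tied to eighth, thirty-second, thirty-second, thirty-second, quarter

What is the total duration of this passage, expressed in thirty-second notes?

Convert each value to thirty-second notes: quarter = 8; thirty-second tied to eighth (thirty-second + eighth) = 5; quarter tied to eighth (quarter + eighth) = 12; thirty-second = 1; thirty-second = 1; thirty-second = 1; quarter = 8.
Sum: 8 + 5 + 12 + 1 + 1 + 1 + 8 = 36 thirty-second notes.

36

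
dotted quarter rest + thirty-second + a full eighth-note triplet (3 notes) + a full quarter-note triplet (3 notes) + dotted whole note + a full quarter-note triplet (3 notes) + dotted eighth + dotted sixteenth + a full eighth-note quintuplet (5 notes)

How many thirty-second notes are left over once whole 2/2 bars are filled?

One bar of 2/2 = 32 thirty-second notes.
Convert each value to thirty-second notes: dotted quarter rest = 12; thirty-second = 1; a full eighth-note triplet (3 notes) (three triplet eighths span one quarter) = 8; a full quarter-note triplet (3 notes) (three triplet quarters span one half) = 16; dotted whole note = 48; a full quarter-note triplet (3 notes) (three triplet quarters span one half) = 16; dotted eighth = 6; dotted sixteenth = 3; a full eighth-note quintuplet (5 notes) (five quintuplet eighths span one half) = 16.
Altogether 12 + 1 + 8 + 16 + 48 + 16 + 6 + 3 + 16 = 126.
126 ÷ 32 = 3 complete bars with 30 thirty-second notes remaining.

30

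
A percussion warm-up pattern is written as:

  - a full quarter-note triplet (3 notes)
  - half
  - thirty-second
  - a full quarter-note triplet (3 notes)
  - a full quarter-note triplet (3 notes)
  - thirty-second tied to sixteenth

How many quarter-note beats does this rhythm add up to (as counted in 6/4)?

One quarter-note beat = 8 thirty-second notes.
Each duration in thirty-second notes: a full quarter-note triplet (3 notes) (three triplet quarters span one half) = 16; half = 16; thirty-second = 1; a full quarter-note triplet (3 notes) (three triplet quarters span one half) = 16; a full quarter-note triplet (3 notes) (three triplet quarters span one half) = 16; thirty-second tied to sixteenth (thirty-second + sixteenth) = 3.
Sum: 16 + 16 + 1 + 16 + 16 + 3 = 68.
68 ÷ 8 = 8.5 beats.

8.5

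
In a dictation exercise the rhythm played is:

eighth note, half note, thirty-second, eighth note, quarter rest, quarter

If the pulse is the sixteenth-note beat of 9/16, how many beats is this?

20.5

One sixteenth-note beat = 2 thirty-second notes.
Express everything in thirty-second notes: eighth note = 4; half note = 16; thirty-second = 1; eighth note = 4; quarter rest = 8; quarter = 8.
Total: 4 + 16 + 1 + 4 + 8 + 8 = 41.
41 ÷ 2 = 20.5 beats.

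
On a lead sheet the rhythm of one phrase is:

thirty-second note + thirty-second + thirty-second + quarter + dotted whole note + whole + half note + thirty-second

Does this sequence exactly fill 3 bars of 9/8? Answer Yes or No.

One bar of 9/8 = 36 thirty-second notes, so 3 bars = 108.
Express everything in thirty-second notes: thirty-second note = 1; thirty-second = 1; thirty-second = 1; quarter = 8; dotted whole note = 48; whole = 32; half note = 16; thirty-second = 1.
Total: 1 + 1 + 1 + 8 + 48 + 32 + 16 + 1 = 108.
108 equals 108, so the answer is Yes.

Yes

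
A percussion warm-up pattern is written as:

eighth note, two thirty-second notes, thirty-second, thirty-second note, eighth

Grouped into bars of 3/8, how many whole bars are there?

1

One bar of 3/8 = 12 thirty-second notes.
Convert each value to thirty-second notes: eighth note = 4; thirty-second note = 1; thirty-second note = 1; thirty-second = 1; thirty-second note = 1; eighth = 4.
Altogether 4 + 1 + 1 + 1 + 1 + 4 = 12.
12 ÷ 12 = 1 complete bar with 0 left over.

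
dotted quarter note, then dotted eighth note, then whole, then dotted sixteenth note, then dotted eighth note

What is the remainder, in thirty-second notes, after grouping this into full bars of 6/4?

One bar of 6/4 = 48 thirty-second notes.
Convert each value to thirty-second notes: dotted quarter note = 12; dotted eighth note = 6; whole = 32; dotted sixteenth note = 3; dotted eighth note = 6.
Total: 12 + 6 + 32 + 3 + 6 = 59.
59 ÷ 48 = 1 complete bar with 11 thirty-second notes remaining.

11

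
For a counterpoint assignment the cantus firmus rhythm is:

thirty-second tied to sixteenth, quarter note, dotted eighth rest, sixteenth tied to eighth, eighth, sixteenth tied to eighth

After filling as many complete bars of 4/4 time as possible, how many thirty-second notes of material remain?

One bar of 4/4 = 32 thirty-second notes.
Express everything in thirty-second notes: thirty-second tied to sixteenth (thirty-second + sixteenth) = 3; quarter note = 8; dotted eighth rest = 6; sixteenth tied to eighth (sixteenth + eighth) = 6; eighth = 4; sixteenth tied to eighth (sixteenth + eighth) = 6.
Adding: 3 + 8 + 6 + 6 + 4 + 6 = 33.
33 ÷ 32 = 1 complete bar with 1 thirty-second note remaining.

1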